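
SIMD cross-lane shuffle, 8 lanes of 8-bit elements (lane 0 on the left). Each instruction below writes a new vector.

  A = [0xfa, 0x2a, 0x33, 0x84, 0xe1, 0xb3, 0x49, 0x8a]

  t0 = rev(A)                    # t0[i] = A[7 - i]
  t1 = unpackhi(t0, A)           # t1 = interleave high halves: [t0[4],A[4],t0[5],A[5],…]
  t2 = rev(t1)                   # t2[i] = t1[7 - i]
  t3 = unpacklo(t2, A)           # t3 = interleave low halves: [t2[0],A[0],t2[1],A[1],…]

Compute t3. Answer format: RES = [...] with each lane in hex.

  t0: 8a 49 b3 e1 84 33 2a fa
  t1: 84 e1 33 b3 2a 49 fa 8a
  t2: 8a fa 49 2a b3 33 e1 84
  t3: 8a fa fa 2a 49 33 2a 84

RES = [ 0x8a  0xfa  0xfa  0x2a  0x49  0x33  0x2a  0x84 ]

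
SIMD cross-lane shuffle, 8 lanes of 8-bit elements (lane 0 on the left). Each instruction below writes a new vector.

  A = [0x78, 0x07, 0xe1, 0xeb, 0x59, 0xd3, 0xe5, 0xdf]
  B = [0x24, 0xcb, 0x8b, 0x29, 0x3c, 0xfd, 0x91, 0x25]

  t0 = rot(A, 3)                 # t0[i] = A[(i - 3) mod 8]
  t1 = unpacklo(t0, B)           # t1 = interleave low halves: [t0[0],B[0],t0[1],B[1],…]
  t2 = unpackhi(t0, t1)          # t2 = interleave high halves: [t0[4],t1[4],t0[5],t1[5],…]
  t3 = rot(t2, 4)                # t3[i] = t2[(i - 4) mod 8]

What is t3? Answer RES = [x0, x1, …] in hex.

RES = [0xeb, 0x78, 0x59, 0x29, 0x07, 0xdf, 0xe1, 0x8b]

t0 = [0xd3, 0xe5, 0xdf, 0x78, 0x07, 0xe1, 0xeb, 0x59]
t1 = [0xd3, 0x24, 0xe5, 0xcb, 0xdf, 0x8b, 0x78, 0x29]
t2 = [0x07, 0xdf, 0xe1, 0x8b, 0xeb, 0x78, 0x59, 0x29]
t3 = [0xeb, 0x78, 0x59, 0x29, 0x07, 0xdf, 0xe1, 0x8b]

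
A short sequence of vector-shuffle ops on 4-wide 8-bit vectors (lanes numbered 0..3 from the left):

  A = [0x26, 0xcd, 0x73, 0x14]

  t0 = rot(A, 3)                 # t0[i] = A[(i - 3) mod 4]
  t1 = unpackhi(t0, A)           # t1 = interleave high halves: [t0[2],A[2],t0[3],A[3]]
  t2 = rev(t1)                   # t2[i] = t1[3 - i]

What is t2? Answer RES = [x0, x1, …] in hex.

RES = [0x14, 0x26, 0x73, 0x14]

→ t0 |cd|73|14|26|
→ t1 |14|73|26|14|
→ t2 |14|26|73|14|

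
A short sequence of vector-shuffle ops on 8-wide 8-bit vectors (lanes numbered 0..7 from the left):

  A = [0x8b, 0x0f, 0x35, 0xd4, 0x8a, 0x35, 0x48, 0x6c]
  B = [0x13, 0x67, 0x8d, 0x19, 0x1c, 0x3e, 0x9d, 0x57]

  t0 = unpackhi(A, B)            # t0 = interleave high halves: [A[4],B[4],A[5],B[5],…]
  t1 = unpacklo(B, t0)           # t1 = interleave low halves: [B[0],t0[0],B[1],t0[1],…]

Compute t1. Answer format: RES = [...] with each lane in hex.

RES = [ 0x13  0x8a  0x67  0x1c  0x8d  0x35  0x19  0x3e ]

t0 = [0x8a, 0x1c, 0x35, 0x3e, 0x48, 0x9d, 0x6c, 0x57]
t1 = [0x13, 0x8a, 0x67, 0x1c, 0x8d, 0x35, 0x19, 0x3e]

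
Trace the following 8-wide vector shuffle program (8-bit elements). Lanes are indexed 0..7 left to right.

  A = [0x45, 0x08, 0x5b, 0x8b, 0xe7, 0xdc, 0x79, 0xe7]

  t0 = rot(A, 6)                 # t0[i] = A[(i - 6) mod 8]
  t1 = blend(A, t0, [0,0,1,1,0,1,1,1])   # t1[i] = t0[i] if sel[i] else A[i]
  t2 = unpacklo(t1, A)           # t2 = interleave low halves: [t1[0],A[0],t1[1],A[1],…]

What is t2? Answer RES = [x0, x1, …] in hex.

RES = [0x45, 0x45, 0x08, 0x08, 0xe7, 0x5b, 0xdc, 0x8b]

→ t0 |5b|8b|e7|dc|79|e7|45|08|
→ t1 |45|08|e7|dc|e7|e7|45|08|
→ t2 |45|45|08|08|e7|5b|dc|8b|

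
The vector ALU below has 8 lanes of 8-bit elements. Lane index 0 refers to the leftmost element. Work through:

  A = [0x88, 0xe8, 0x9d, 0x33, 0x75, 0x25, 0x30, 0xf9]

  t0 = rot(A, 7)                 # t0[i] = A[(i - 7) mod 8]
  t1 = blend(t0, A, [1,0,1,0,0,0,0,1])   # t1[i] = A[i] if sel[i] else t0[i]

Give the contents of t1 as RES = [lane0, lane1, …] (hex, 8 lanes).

RES = [ 0x88  0x9d  0x9d  0x75  0x25  0x30  0xf9  0xf9 ]

t0 = [0xe8, 0x9d, 0x33, 0x75, 0x25, 0x30, 0xf9, 0x88]
t1 = [0x88, 0x9d, 0x9d, 0x75, 0x25, 0x30, 0xf9, 0xf9]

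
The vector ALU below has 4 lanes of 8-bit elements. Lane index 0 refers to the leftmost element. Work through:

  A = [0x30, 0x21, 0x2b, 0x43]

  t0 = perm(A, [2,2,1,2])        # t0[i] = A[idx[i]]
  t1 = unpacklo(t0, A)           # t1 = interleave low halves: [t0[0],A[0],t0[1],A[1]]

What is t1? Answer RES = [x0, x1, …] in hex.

RES = [0x2b, 0x30, 0x2b, 0x21]

→ t0 |2b|2b|21|2b|
→ t1 |2b|30|2b|21|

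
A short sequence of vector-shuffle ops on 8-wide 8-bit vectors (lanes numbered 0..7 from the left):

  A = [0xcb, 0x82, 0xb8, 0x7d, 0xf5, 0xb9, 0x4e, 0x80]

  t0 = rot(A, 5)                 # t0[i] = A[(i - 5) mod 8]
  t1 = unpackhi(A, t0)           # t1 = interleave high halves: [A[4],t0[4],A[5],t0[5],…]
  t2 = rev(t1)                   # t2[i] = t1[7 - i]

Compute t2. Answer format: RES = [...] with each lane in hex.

t0 = [0x7d, 0xf5, 0xb9, 0x4e, 0x80, 0xcb, 0x82, 0xb8]
t1 = [0xf5, 0x80, 0xb9, 0xcb, 0x4e, 0x82, 0x80, 0xb8]
t2 = [0xb8, 0x80, 0x82, 0x4e, 0xcb, 0xb9, 0x80, 0xf5]

RES = [ 0xb8  0x80  0x82  0x4e  0xcb  0xb9  0x80  0xf5 ]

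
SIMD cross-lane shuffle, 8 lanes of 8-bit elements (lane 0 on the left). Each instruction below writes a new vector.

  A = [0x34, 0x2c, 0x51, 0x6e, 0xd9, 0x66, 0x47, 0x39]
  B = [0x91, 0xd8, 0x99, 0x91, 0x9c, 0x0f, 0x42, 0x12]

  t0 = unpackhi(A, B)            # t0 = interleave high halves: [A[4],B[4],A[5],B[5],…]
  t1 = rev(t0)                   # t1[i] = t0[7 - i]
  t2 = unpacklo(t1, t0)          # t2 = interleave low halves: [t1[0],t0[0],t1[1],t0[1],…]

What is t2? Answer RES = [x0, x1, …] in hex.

RES = [ 0x12  0xd9  0x39  0x9c  0x42  0x66  0x47  0x0f ]

→ t0 |d9|9c|66|0f|47|42|39|12|
→ t1 |12|39|42|47|0f|66|9c|d9|
→ t2 |12|d9|39|9c|42|66|47|0f|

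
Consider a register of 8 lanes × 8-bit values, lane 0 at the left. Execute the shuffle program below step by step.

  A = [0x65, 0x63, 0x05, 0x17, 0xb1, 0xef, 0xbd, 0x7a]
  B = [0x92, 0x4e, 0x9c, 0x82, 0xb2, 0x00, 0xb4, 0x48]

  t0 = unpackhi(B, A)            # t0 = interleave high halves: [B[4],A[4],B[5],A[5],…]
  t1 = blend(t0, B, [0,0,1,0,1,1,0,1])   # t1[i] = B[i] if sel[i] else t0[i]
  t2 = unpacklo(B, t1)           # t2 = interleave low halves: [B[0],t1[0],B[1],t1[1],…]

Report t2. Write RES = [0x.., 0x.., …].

RES = [0x92, 0xb2, 0x4e, 0xb1, 0x9c, 0x9c, 0x82, 0xef]

→ t0 |b2|b1|00|ef|b4|bd|48|7a|
→ t1 |b2|b1|9c|ef|b2|00|48|48|
→ t2 |92|b2|4e|b1|9c|9c|82|ef|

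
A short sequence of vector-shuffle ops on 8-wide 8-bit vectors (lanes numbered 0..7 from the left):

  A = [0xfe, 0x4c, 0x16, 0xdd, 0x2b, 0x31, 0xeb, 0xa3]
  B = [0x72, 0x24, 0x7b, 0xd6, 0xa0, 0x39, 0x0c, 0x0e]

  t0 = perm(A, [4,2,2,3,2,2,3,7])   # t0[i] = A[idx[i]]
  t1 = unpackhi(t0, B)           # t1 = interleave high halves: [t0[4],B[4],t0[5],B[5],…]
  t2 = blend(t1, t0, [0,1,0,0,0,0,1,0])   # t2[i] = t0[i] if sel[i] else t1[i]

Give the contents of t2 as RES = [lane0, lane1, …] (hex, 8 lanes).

t0 = [0x2b, 0x16, 0x16, 0xdd, 0x16, 0x16, 0xdd, 0xa3]
t1 = [0x16, 0xa0, 0x16, 0x39, 0xdd, 0x0c, 0xa3, 0x0e]
t2 = [0x16, 0x16, 0x16, 0x39, 0xdd, 0x0c, 0xdd, 0x0e]

RES = [0x16, 0x16, 0x16, 0x39, 0xdd, 0x0c, 0xdd, 0x0e]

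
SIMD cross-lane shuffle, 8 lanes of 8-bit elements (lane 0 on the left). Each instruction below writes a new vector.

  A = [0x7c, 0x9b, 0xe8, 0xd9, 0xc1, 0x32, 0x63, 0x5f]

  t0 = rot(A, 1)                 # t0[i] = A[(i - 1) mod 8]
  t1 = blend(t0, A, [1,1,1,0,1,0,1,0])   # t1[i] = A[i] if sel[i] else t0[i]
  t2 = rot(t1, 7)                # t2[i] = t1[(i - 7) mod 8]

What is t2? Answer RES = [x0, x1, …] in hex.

  t0: 5f 7c 9b e8 d9 c1 32 63
  t1: 7c 9b e8 e8 c1 c1 63 63
  t2: 9b e8 e8 c1 c1 63 63 7c

RES = [ 0x9b  0xe8  0xe8  0xc1  0xc1  0x63  0x63  0x7c ]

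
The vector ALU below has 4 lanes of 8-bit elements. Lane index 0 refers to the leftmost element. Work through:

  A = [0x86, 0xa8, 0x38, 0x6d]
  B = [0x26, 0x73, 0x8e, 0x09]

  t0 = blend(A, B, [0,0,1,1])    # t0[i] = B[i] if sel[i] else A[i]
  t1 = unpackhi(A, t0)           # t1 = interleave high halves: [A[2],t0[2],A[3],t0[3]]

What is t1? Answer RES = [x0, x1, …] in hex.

  t0: 86 a8 8e 09
  t1: 38 8e 6d 09

RES = [ 0x38  0x8e  0x6d  0x09 ]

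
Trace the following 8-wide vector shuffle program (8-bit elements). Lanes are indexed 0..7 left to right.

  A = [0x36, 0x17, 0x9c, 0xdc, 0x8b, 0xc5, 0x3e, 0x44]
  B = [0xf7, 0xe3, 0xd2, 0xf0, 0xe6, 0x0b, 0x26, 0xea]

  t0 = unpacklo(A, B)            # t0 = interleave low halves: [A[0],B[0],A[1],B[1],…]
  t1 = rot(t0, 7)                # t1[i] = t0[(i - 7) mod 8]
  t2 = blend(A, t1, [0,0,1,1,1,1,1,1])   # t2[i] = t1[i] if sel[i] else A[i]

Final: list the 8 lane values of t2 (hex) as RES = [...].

  t0: 36 f7 17 e3 9c d2 dc f0
  t1: f7 17 e3 9c d2 dc f0 36
  t2: 36 17 e3 9c d2 dc f0 36

RES = [ 0x36  0x17  0xe3  0x9c  0xd2  0xdc  0xf0  0x36 ]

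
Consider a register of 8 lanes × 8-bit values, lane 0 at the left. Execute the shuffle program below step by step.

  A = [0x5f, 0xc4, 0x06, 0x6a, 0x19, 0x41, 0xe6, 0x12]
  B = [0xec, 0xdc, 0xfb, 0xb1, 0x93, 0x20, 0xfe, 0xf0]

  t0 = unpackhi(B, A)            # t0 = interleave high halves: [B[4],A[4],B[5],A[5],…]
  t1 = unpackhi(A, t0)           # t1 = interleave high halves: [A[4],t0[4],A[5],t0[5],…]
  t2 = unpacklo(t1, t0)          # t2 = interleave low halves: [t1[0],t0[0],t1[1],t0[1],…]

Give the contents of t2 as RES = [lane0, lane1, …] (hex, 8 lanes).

RES = [ 0x19  0x93  0xfe  0x19  0x41  0x20  0xe6  0x41 ]

  t0: 93 19 20 41 fe e6 f0 12
  t1: 19 fe 41 e6 e6 f0 12 12
  t2: 19 93 fe 19 41 20 e6 41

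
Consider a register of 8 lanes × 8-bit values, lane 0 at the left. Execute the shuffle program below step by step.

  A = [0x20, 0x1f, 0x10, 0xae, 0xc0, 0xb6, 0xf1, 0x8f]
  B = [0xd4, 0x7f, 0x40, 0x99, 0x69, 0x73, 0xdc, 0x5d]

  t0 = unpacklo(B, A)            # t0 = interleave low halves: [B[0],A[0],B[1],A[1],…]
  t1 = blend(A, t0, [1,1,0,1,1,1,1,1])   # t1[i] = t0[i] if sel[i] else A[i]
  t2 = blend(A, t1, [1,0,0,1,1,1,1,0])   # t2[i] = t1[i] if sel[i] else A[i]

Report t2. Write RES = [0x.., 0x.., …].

  t0: d4 20 7f 1f 40 10 99 ae
  t1: d4 20 10 1f 40 10 99 ae
  t2: d4 1f 10 1f 40 10 99 8f

RES = [ 0xd4  0x1f  0x10  0x1f  0x40  0x10  0x99  0x8f ]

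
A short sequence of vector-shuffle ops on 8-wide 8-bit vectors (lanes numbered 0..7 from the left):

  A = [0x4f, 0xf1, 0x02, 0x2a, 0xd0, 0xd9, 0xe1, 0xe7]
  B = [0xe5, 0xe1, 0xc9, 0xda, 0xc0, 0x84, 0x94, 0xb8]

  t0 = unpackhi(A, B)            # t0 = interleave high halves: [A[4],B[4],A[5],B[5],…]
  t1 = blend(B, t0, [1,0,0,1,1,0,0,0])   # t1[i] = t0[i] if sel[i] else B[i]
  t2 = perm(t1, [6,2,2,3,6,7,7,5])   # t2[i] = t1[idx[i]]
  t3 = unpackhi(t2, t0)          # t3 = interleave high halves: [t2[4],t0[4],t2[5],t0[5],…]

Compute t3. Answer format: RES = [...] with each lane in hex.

RES = [0x94, 0xe1, 0xb8, 0x94, 0xb8, 0xe7, 0x84, 0xb8]

→ t0 |d0|c0|d9|84|e1|94|e7|b8|
→ t1 |d0|e1|c9|84|e1|84|94|b8|
→ t2 |94|c9|c9|84|94|b8|b8|84|
→ t3 |94|e1|b8|94|b8|e7|84|b8|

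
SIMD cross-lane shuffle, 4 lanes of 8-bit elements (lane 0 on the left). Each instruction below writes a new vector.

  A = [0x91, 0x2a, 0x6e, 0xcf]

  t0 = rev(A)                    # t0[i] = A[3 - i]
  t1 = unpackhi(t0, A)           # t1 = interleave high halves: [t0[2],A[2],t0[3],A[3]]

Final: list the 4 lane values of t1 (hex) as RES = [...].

t0 = [0xcf, 0x6e, 0x2a, 0x91]
t1 = [0x2a, 0x6e, 0x91, 0xcf]

RES = [0x2a, 0x6e, 0x91, 0xcf]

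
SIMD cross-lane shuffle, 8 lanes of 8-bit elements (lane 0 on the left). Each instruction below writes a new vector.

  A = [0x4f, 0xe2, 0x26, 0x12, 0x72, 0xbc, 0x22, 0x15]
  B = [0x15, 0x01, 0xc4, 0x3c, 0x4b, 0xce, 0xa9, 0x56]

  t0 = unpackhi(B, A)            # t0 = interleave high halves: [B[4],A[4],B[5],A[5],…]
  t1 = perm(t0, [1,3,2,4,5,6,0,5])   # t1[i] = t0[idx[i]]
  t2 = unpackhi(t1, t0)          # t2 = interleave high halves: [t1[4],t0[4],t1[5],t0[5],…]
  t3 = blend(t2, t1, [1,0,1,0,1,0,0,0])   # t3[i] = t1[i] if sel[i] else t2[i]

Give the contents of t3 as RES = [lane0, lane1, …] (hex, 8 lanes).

RES = [ 0x72  0xa9  0xce  0x22  0x22  0x56  0x22  0x15 ]

t0 = [0x4b, 0x72, 0xce, 0xbc, 0xa9, 0x22, 0x56, 0x15]
t1 = [0x72, 0xbc, 0xce, 0xa9, 0x22, 0x56, 0x4b, 0x22]
t2 = [0x22, 0xa9, 0x56, 0x22, 0x4b, 0x56, 0x22, 0x15]
t3 = [0x72, 0xa9, 0xce, 0x22, 0x22, 0x56, 0x22, 0x15]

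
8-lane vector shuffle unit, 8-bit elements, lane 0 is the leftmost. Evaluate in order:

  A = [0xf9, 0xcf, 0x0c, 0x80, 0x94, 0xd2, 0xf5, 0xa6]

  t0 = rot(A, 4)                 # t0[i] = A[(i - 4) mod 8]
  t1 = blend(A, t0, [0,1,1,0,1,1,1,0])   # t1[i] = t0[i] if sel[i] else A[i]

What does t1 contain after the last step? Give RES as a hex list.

RES = [0xf9, 0xd2, 0xf5, 0x80, 0xf9, 0xcf, 0x0c, 0xa6]

→ t0 |94|d2|f5|a6|f9|cf|0c|80|
→ t1 |f9|d2|f5|80|f9|cf|0c|a6|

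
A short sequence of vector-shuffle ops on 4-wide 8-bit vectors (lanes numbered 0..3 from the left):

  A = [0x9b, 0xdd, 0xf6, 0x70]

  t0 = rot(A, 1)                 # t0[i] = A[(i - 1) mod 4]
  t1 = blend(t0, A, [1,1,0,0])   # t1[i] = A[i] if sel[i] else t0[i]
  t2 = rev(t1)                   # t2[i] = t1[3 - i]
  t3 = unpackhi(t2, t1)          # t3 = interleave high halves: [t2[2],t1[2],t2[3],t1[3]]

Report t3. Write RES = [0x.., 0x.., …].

t0 = [0x70, 0x9b, 0xdd, 0xf6]
t1 = [0x9b, 0xdd, 0xdd, 0xf6]
t2 = [0xf6, 0xdd, 0xdd, 0x9b]
t3 = [0xdd, 0xdd, 0x9b, 0xf6]

RES = [0xdd, 0xdd, 0x9b, 0xf6]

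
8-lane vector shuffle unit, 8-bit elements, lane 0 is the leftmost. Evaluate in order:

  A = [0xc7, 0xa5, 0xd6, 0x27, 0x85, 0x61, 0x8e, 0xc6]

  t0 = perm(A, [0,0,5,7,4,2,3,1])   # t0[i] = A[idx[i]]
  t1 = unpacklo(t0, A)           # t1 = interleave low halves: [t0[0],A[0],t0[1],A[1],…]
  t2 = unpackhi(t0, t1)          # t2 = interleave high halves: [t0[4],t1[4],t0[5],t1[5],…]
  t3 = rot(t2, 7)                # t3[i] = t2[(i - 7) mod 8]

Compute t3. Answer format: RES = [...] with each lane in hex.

  t0: c7 c7 61 c6 85 d6 27 a5
  t1: c7 c7 c7 a5 61 d6 c6 27
  t2: 85 61 d6 d6 27 c6 a5 27
  t3: 61 d6 d6 27 c6 a5 27 85

RES = [ 0x61  0xd6  0xd6  0x27  0xc6  0xa5  0x27  0x85 ]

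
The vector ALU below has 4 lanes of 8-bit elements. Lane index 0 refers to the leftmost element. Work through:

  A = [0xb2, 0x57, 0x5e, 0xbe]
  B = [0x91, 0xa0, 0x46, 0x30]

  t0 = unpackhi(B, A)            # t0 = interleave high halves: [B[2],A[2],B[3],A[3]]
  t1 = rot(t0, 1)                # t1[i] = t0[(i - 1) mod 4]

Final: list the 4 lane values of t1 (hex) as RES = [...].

RES = [ 0xbe  0x46  0x5e  0x30 ]

  t0: 46 5e 30 be
  t1: be 46 5e 30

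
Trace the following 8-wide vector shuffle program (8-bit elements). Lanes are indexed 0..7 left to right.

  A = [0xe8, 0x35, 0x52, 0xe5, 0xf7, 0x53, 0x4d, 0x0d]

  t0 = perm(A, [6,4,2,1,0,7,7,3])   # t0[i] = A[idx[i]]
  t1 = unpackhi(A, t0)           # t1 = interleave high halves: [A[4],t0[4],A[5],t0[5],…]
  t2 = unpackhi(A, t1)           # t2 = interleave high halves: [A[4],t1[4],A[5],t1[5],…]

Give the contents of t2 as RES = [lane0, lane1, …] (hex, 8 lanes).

  t0: 4d f7 52 35 e8 0d 0d e5
  t1: f7 e8 53 0d 4d 0d 0d e5
  t2: f7 4d 53 0d 4d 0d 0d e5

RES = [0xf7, 0x4d, 0x53, 0x0d, 0x4d, 0x0d, 0x0d, 0xe5]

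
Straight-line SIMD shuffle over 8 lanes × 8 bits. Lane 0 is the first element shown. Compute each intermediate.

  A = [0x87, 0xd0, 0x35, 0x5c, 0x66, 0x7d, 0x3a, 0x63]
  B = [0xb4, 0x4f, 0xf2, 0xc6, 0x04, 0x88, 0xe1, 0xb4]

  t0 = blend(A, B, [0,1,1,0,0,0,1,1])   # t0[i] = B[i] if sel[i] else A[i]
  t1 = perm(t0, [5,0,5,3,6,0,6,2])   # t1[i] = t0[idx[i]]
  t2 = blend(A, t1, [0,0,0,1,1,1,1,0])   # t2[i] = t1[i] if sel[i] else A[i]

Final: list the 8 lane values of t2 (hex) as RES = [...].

RES = [ 0x87  0xd0  0x35  0x5c  0xe1  0x87  0xe1  0x63 ]

→ t0 |87|4f|f2|5c|66|7d|e1|b4|
→ t1 |7d|87|7d|5c|e1|87|e1|f2|
→ t2 |87|d0|35|5c|e1|87|e1|63|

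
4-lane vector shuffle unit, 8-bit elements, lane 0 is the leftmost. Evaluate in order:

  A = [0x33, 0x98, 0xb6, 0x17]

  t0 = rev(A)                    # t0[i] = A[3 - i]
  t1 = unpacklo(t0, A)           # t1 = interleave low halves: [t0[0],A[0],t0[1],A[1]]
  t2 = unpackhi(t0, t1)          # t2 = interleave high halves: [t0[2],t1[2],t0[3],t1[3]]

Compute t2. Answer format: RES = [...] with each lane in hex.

RES = [0x98, 0xb6, 0x33, 0x98]

t0 = [0x17, 0xb6, 0x98, 0x33]
t1 = [0x17, 0x33, 0xb6, 0x98]
t2 = [0x98, 0xb6, 0x33, 0x98]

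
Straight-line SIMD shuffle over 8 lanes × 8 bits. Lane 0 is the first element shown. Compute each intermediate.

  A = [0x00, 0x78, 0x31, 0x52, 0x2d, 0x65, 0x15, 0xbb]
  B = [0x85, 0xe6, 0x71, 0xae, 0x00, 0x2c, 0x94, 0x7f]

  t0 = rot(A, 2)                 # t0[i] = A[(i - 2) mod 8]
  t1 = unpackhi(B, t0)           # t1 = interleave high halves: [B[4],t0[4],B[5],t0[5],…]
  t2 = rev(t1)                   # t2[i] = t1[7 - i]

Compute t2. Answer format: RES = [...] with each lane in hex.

  t0: 15 bb 00 78 31 52 2d 65
  t1: 00 31 2c 52 94 2d 7f 65
  t2: 65 7f 2d 94 52 2c 31 00

RES = [0x65, 0x7f, 0x2d, 0x94, 0x52, 0x2c, 0x31, 0x00]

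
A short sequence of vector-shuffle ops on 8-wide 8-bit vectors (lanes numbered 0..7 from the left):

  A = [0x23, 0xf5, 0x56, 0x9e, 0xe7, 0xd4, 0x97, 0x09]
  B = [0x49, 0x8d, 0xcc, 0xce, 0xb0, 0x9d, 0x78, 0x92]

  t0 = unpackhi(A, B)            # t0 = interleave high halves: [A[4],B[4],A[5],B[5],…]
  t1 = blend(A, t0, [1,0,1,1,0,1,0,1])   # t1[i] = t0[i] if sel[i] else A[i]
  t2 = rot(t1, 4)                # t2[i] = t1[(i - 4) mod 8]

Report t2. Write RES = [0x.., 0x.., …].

t0 = [0xe7, 0xb0, 0xd4, 0x9d, 0x97, 0x78, 0x09, 0x92]
t1 = [0xe7, 0xf5, 0xd4, 0x9d, 0xe7, 0x78, 0x97, 0x92]
t2 = [0xe7, 0x78, 0x97, 0x92, 0xe7, 0xf5, 0xd4, 0x9d]

RES = [ 0xe7  0x78  0x97  0x92  0xe7  0xf5  0xd4  0x9d ]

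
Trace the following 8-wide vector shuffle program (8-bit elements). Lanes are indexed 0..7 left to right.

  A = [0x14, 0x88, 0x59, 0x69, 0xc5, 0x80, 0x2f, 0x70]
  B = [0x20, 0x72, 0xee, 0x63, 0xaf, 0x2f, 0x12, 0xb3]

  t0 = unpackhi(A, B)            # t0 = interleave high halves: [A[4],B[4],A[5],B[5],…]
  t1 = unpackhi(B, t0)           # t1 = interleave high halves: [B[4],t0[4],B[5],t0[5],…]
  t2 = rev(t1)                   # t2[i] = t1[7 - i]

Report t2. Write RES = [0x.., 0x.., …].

RES = [0xb3, 0xb3, 0x70, 0x12, 0x12, 0x2f, 0x2f, 0xaf]

  t0: c5 af 80 2f 2f 12 70 b3
  t1: af 2f 2f 12 12 70 b3 b3
  t2: b3 b3 70 12 12 2f 2f af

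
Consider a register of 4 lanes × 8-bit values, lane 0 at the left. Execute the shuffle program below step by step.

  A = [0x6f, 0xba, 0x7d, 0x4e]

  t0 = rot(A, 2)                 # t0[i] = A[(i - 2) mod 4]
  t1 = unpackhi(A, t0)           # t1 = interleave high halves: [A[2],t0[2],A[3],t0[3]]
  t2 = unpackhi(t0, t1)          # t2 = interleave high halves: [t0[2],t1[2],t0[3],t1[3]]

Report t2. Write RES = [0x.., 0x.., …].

RES = [0x6f, 0x4e, 0xba, 0xba]

→ t0 |7d|4e|6f|ba|
→ t1 |7d|6f|4e|ba|
→ t2 |6f|4e|ba|ba|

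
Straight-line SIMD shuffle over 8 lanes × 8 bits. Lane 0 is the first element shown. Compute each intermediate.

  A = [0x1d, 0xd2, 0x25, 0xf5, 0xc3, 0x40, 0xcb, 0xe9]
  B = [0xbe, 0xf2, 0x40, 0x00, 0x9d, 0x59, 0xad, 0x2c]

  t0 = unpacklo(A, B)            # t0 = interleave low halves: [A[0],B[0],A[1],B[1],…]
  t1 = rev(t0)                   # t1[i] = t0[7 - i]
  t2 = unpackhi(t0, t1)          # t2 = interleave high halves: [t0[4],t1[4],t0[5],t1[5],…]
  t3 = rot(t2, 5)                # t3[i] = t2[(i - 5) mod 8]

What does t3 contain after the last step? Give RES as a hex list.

RES = [0xd2, 0xf5, 0xbe, 0x00, 0x1d, 0x25, 0xf2, 0x40]

  t0: 1d be d2 f2 25 40 f5 00
  t1: 00 f5 40 25 f2 d2 be 1d
  t2: 25 f2 40 d2 f5 be 00 1d
  t3: d2 f5 be 00 1d 25 f2 40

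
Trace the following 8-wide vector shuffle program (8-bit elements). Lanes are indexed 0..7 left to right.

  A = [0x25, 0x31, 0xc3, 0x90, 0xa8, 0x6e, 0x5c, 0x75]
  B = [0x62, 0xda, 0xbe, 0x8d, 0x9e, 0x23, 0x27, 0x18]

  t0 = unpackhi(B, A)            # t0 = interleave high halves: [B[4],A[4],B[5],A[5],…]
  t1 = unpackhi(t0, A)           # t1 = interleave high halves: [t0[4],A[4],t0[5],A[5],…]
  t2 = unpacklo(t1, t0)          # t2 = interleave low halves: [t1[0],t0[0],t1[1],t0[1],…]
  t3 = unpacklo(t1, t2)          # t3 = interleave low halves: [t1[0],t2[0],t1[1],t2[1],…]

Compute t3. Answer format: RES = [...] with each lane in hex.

RES = [ 0x27  0x27  0xa8  0x9e  0x5c  0xa8  0x6e  0xa8 ]

→ t0 |9e|a8|23|6e|27|5c|18|75|
→ t1 |27|a8|5c|6e|18|5c|75|75|
→ t2 |27|9e|a8|a8|5c|23|6e|6e|
→ t3 |27|27|a8|9e|5c|a8|6e|a8|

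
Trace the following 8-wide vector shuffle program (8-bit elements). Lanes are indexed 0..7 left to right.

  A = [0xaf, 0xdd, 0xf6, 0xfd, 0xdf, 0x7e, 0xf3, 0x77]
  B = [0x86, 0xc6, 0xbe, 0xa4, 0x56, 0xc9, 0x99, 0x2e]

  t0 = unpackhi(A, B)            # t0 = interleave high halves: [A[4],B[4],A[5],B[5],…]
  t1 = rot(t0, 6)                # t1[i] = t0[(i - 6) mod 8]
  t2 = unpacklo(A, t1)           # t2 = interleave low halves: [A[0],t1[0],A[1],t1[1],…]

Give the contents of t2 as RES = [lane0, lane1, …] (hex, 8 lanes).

RES = [ 0xaf  0x7e  0xdd  0xc9  0xf6  0xf3  0xfd  0x99 ]

→ t0 |df|56|7e|c9|f3|99|77|2e|
→ t1 |7e|c9|f3|99|77|2e|df|56|
→ t2 |af|7e|dd|c9|f6|f3|fd|99|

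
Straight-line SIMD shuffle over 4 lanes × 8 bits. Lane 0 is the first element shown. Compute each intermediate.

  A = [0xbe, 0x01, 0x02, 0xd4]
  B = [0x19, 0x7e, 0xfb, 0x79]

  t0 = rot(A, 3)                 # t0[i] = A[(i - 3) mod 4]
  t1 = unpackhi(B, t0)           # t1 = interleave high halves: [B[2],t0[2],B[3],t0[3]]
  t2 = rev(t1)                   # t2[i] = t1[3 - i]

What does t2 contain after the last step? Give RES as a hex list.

→ t0 |01|02|d4|be|
→ t1 |fb|d4|79|be|
→ t2 |be|79|d4|fb|

RES = [0xbe, 0x79, 0xd4, 0xfb]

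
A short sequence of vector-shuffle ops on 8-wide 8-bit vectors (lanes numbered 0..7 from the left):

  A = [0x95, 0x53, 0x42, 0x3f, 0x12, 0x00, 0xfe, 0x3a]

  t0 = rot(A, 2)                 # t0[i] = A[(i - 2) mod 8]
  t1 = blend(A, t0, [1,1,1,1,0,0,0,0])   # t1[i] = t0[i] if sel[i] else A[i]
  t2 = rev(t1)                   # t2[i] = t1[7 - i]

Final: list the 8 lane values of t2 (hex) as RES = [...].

RES = [0x3a, 0xfe, 0x00, 0x12, 0x53, 0x95, 0x3a, 0xfe]

  t0: fe 3a 95 53 42 3f 12 00
  t1: fe 3a 95 53 12 00 fe 3a
  t2: 3a fe 00 12 53 95 3a fe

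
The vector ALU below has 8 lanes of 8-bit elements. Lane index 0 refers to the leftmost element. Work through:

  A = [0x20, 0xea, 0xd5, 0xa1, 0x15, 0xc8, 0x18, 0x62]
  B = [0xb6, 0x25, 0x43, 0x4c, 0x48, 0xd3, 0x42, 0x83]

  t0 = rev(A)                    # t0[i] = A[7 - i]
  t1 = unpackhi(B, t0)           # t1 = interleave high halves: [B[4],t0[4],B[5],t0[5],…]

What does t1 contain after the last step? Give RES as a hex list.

  t0: 62 18 c8 15 a1 d5 ea 20
  t1: 48 a1 d3 d5 42 ea 83 20

RES = [0x48, 0xa1, 0xd3, 0xd5, 0x42, 0xea, 0x83, 0x20]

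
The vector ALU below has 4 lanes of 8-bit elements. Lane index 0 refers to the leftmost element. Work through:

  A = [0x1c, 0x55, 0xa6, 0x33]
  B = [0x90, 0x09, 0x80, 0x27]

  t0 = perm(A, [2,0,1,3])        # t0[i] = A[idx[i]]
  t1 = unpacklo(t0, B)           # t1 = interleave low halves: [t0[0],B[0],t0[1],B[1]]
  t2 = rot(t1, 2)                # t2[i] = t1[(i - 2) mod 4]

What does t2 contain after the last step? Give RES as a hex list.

RES = [0x1c, 0x09, 0xa6, 0x90]

t0 = [0xa6, 0x1c, 0x55, 0x33]
t1 = [0xa6, 0x90, 0x1c, 0x09]
t2 = [0x1c, 0x09, 0xa6, 0x90]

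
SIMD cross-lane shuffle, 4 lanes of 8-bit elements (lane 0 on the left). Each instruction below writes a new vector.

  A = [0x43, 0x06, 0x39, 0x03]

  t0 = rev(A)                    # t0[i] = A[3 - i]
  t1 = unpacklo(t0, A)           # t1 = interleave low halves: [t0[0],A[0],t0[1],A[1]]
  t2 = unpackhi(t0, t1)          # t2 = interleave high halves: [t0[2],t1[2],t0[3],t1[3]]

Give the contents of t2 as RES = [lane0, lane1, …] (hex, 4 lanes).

RES = [0x06, 0x39, 0x43, 0x06]

  t0: 03 39 06 43
  t1: 03 43 39 06
  t2: 06 39 43 06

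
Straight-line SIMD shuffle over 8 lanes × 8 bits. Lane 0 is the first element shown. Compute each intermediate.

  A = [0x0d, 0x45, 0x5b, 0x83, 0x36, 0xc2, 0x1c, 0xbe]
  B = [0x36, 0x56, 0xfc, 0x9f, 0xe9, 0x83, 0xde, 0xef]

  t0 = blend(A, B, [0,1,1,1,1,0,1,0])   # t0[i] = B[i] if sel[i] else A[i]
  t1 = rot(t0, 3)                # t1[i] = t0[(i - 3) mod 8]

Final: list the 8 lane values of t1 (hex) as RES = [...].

t0 = [0x0d, 0x56, 0xfc, 0x9f, 0xe9, 0xc2, 0xde, 0xbe]
t1 = [0xc2, 0xde, 0xbe, 0x0d, 0x56, 0xfc, 0x9f, 0xe9]

RES = [ 0xc2  0xde  0xbe  0x0d  0x56  0xfc  0x9f  0xe9 ]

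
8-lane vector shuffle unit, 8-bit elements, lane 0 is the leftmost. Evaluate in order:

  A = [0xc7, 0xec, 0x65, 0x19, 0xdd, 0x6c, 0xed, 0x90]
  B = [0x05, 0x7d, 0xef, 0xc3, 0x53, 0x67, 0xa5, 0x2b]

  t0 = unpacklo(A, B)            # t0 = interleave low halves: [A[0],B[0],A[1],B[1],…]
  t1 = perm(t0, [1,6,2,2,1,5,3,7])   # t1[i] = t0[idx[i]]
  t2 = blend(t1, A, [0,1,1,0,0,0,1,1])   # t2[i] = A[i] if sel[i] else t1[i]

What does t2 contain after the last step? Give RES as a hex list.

→ t0 |c7|05|ec|7d|65|ef|19|c3|
→ t1 |05|19|ec|ec|05|ef|7d|c3|
→ t2 |05|ec|65|ec|05|ef|ed|90|

RES = [ 0x05  0xec  0x65  0xec  0x05  0xef  0xed  0x90 ]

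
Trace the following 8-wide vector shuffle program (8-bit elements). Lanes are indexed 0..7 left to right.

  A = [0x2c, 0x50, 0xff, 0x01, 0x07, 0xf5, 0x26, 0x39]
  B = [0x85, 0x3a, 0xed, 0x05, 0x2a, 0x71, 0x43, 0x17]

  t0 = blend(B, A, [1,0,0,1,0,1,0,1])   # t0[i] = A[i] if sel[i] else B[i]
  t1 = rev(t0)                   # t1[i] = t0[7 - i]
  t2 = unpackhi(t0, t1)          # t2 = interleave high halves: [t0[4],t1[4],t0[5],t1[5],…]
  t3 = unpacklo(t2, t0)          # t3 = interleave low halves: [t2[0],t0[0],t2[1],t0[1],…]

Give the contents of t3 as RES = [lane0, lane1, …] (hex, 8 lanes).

RES = [0x2a, 0x2c, 0x01, 0x3a, 0xf5, 0xed, 0xed, 0x01]

→ t0 |2c|3a|ed|01|2a|f5|43|39|
→ t1 |39|43|f5|2a|01|ed|3a|2c|
→ t2 |2a|01|f5|ed|43|3a|39|2c|
→ t3 |2a|2c|01|3a|f5|ed|ed|01|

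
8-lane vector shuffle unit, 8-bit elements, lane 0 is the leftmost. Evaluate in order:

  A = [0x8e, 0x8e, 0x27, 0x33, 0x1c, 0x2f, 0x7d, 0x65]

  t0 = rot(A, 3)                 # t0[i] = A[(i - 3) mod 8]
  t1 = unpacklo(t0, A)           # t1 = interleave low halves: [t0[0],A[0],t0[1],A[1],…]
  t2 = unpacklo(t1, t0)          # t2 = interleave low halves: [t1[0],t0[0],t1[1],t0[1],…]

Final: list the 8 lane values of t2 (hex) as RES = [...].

RES = [ 0x2f  0x2f  0x8e  0x7d  0x7d  0x65  0x8e  0x8e ]

  t0: 2f 7d 65 8e 8e 27 33 1c
  t1: 2f 8e 7d 8e 65 27 8e 33
  t2: 2f 2f 8e 7d 7d 65 8e 8e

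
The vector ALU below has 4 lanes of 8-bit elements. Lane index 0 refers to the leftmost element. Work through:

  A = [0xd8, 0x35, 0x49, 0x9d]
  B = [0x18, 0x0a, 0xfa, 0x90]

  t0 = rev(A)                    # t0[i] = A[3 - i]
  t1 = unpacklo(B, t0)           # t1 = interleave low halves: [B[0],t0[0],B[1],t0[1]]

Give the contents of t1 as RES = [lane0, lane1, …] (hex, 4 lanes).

RES = [0x18, 0x9d, 0x0a, 0x49]

t0 = [0x9d, 0x49, 0x35, 0xd8]
t1 = [0x18, 0x9d, 0x0a, 0x49]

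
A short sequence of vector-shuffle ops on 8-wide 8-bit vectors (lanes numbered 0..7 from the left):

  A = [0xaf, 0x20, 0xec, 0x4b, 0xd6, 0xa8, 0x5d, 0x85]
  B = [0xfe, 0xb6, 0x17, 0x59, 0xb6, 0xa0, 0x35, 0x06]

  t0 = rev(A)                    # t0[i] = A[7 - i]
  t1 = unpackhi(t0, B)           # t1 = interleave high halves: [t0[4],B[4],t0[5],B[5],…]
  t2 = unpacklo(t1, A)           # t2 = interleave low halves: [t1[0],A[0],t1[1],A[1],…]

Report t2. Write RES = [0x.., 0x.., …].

→ t0 |85|5d|a8|d6|4b|ec|20|af|
→ t1 |4b|b6|ec|a0|20|35|af|06|
→ t2 |4b|af|b6|20|ec|ec|a0|4b|

RES = [0x4b, 0xaf, 0xb6, 0x20, 0xec, 0xec, 0xa0, 0x4b]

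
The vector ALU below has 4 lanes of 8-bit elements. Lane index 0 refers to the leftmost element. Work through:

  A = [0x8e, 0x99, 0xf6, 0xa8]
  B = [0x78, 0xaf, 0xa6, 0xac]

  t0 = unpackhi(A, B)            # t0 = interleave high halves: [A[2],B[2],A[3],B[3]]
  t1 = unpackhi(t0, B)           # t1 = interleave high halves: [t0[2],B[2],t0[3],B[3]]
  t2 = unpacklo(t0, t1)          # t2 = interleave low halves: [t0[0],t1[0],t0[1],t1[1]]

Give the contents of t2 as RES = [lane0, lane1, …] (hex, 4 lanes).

t0 = [0xf6, 0xa6, 0xa8, 0xac]
t1 = [0xa8, 0xa6, 0xac, 0xac]
t2 = [0xf6, 0xa8, 0xa6, 0xa6]

RES = [ 0xf6  0xa8  0xa6  0xa6 ]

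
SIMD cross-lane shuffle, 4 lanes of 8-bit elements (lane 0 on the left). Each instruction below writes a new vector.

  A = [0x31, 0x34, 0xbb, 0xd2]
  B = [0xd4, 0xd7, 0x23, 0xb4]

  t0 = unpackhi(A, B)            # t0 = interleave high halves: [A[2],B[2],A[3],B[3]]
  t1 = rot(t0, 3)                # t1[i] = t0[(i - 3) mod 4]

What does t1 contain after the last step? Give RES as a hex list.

t0 = [0xbb, 0x23, 0xd2, 0xb4]
t1 = [0x23, 0xd2, 0xb4, 0xbb]

RES = [ 0x23  0xd2  0xb4  0xbb ]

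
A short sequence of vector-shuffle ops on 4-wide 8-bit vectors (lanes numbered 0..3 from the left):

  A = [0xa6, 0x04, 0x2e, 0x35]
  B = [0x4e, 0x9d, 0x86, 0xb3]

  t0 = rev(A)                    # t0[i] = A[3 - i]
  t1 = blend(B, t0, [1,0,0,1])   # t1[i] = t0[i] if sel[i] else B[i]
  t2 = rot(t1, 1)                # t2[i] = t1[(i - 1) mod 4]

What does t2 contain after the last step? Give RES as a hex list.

RES = [0xa6, 0x35, 0x9d, 0x86]

  t0: 35 2e 04 a6
  t1: 35 9d 86 a6
  t2: a6 35 9d 86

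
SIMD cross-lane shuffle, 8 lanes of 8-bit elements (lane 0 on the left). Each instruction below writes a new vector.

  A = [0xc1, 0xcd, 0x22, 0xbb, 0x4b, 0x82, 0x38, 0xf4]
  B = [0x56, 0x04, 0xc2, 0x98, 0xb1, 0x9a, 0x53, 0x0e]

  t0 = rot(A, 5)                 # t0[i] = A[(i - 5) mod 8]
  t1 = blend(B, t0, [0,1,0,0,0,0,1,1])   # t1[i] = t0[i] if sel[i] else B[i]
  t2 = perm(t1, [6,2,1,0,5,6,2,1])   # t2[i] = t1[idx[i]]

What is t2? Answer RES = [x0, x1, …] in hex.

→ t0 |bb|4b|82|38|f4|c1|cd|22|
→ t1 |56|4b|c2|98|b1|9a|cd|22|
→ t2 |cd|c2|4b|56|9a|cd|c2|4b|

RES = [ 0xcd  0xc2  0x4b  0x56  0x9a  0xcd  0xc2  0x4b ]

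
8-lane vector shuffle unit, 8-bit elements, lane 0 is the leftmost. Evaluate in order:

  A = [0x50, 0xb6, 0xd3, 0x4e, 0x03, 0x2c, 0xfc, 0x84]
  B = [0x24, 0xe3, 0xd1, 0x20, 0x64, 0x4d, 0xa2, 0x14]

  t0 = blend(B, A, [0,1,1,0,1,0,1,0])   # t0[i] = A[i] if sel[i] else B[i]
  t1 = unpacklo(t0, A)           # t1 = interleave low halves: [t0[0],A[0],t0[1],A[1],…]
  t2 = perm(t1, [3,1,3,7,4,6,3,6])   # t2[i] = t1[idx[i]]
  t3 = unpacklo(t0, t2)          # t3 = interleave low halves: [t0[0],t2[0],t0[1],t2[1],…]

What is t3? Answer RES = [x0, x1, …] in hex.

RES = [ 0x24  0xb6  0xb6  0x50  0xd3  0xb6  0x20  0x4e ]

→ t0 |24|b6|d3|20|03|4d|fc|14|
→ t1 |24|50|b6|b6|d3|d3|20|4e|
→ t2 |b6|50|b6|4e|d3|20|b6|20|
→ t3 |24|b6|b6|50|d3|b6|20|4e|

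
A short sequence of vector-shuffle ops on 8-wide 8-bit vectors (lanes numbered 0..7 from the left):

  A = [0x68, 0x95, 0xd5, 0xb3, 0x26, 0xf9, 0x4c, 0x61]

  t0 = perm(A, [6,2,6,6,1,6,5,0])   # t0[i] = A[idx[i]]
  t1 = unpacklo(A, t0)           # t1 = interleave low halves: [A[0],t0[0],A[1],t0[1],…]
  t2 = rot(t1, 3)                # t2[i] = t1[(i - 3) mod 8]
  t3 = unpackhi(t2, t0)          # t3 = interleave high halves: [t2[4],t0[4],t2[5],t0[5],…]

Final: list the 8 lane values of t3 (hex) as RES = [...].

RES = [ 0x4c  0x95  0x95  0x4c  0xd5  0xf9  0xd5  0x68 ]

→ t0 |4c|d5|4c|4c|95|4c|f9|68|
→ t1 |68|4c|95|d5|d5|4c|b3|4c|
→ t2 |4c|b3|4c|68|4c|95|d5|d5|
→ t3 |4c|95|95|4c|d5|f9|d5|68|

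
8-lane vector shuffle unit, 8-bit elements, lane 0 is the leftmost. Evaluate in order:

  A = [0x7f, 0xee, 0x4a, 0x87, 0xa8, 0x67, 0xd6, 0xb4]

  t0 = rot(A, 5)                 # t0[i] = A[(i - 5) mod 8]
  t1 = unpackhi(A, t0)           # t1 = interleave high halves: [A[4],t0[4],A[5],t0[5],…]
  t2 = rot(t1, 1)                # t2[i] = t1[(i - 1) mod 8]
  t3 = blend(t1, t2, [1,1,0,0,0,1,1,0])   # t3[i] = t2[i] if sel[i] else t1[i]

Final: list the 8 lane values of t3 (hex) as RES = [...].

t0 = [0x87, 0xa8, 0x67, 0xd6, 0xb4, 0x7f, 0xee, 0x4a]
t1 = [0xa8, 0xb4, 0x67, 0x7f, 0xd6, 0xee, 0xb4, 0x4a]
t2 = [0x4a, 0xa8, 0xb4, 0x67, 0x7f, 0xd6, 0xee, 0xb4]
t3 = [0x4a, 0xa8, 0x67, 0x7f, 0xd6, 0xd6, 0xee, 0x4a]

RES = [ 0x4a  0xa8  0x67  0x7f  0xd6  0xd6  0xee  0x4a ]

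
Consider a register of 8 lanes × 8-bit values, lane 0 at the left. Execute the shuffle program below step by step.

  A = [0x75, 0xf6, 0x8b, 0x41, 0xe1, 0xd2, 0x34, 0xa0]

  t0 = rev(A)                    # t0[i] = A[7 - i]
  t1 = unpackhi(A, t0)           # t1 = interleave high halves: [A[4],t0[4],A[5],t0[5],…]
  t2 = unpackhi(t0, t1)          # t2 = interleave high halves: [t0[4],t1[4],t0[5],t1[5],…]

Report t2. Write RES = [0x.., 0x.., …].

→ t0 |a0|34|d2|e1|41|8b|f6|75|
→ t1 |e1|41|d2|8b|34|f6|a0|75|
→ t2 |41|34|8b|f6|f6|a0|75|75|

RES = [0x41, 0x34, 0x8b, 0xf6, 0xf6, 0xa0, 0x75, 0x75]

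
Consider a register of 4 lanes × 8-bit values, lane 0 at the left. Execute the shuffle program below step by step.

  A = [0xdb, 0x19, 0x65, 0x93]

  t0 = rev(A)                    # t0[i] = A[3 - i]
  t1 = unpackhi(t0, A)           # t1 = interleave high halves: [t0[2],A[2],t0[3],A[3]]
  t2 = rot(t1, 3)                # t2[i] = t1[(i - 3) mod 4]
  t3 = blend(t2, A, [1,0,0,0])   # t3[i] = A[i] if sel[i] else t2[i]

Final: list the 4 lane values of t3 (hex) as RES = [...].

RES = [ 0xdb  0xdb  0x93  0x19 ]

t0 = [0x93, 0x65, 0x19, 0xdb]
t1 = [0x19, 0x65, 0xdb, 0x93]
t2 = [0x65, 0xdb, 0x93, 0x19]
t3 = [0xdb, 0xdb, 0x93, 0x19]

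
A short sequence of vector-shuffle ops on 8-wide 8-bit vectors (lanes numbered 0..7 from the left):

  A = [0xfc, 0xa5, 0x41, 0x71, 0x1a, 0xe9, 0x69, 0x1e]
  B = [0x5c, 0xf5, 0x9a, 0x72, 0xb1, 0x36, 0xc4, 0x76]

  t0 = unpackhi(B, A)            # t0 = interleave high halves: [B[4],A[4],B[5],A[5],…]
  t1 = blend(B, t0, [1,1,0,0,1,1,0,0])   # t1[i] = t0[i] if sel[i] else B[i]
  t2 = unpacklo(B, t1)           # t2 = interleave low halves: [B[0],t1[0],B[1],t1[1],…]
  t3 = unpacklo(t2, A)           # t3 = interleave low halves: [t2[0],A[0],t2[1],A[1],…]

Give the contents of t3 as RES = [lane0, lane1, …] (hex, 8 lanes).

→ t0 |b1|1a|36|e9|c4|69|76|1e|
→ t1 |b1|1a|9a|72|c4|69|c4|76|
→ t2 |5c|b1|f5|1a|9a|9a|72|72|
→ t3 |5c|fc|b1|a5|f5|41|1a|71|

RES = [0x5c, 0xfc, 0xb1, 0xa5, 0xf5, 0x41, 0x1a, 0x71]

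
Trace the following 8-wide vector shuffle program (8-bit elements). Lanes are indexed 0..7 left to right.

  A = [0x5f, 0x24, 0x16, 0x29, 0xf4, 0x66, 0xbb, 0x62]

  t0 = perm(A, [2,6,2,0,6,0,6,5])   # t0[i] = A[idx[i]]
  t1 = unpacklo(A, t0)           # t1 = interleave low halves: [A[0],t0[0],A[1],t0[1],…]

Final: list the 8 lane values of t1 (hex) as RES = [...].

  t0: 16 bb 16 5f bb 5f bb 66
  t1: 5f 16 24 bb 16 16 29 5f

RES = [ 0x5f  0x16  0x24  0xbb  0x16  0x16  0x29  0x5f ]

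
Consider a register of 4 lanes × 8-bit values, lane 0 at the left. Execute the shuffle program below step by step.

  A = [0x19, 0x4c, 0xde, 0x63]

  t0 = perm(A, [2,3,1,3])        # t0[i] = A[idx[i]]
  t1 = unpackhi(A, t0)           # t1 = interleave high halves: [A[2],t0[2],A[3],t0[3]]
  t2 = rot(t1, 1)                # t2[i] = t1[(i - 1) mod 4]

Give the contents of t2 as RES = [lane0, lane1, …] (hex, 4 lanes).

RES = [ 0x63  0xde  0x4c  0x63 ]

t0 = [0xde, 0x63, 0x4c, 0x63]
t1 = [0xde, 0x4c, 0x63, 0x63]
t2 = [0x63, 0xde, 0x4c, 0x63]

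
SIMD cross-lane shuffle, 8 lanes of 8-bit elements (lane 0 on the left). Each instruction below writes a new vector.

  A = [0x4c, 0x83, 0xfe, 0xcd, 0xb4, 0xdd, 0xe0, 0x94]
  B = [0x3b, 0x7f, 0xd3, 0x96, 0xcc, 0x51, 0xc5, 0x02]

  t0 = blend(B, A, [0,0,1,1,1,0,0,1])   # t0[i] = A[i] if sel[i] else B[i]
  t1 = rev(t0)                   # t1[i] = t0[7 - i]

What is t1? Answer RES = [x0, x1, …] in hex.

→ t0 |3b|7f|fe|cd|b4|51|c5|94|
→ t1 |94|c5|51|b4|cd|fe|7f|3b|

RES = [ 0x94  0xc5  0x51  0xb4  0xcd  0xfe  0x7f  0x3b ]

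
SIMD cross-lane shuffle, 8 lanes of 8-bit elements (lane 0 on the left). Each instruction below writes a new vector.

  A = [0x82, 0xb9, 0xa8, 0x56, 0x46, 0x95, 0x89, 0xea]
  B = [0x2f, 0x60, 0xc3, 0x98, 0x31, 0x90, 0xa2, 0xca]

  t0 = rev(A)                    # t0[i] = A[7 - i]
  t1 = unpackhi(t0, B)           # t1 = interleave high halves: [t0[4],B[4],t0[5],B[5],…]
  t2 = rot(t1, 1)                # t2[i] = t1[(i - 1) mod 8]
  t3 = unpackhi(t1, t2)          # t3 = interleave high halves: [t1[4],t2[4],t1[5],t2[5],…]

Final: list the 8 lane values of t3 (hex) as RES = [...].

→ t0 |ea|89|95|46|56|a8|b9|82|
→ t1 |56|31|a8|90|b9|a2|82|ca|
→ t2 |ca|56|31|a8|90|b9|a2|82|
→ t3 |b9|90|a2|b9|82|a2|ca|82|

RES = [0xb9, 0x90, 0xa2, 0xb9, 0x82, 0xa2, 0xca, 0x82]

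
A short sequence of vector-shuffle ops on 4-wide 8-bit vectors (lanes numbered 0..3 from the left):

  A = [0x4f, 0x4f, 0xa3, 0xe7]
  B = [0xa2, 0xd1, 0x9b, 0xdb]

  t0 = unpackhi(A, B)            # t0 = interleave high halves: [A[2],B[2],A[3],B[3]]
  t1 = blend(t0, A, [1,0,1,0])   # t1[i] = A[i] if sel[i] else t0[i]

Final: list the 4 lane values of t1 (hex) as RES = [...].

t0 = [0xa3, 0x9b, 0xe7, 0xdb]
t1 = [0x4f, 0x9b, 0xa3, 0xdb]

RES = [ 0x4f  0x9b  0xa3  0xdb ]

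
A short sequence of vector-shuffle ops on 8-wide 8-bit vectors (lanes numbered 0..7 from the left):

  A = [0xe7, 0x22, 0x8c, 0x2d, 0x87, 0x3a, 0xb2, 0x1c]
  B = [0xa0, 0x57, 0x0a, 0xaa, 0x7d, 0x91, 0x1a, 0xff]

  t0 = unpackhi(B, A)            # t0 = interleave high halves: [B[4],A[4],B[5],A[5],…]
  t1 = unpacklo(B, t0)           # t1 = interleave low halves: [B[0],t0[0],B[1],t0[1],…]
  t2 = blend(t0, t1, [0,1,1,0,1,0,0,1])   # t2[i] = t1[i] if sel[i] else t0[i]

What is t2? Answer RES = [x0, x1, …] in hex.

  t0: 7d 87 91 3a 1a b2 ff 1c
  t1: a0 7d 57 87 0a 91 aa 3a
  t2: 7d 7d 57 3a 0a b2 ff 3a

RES = [ 0x7d  0x7d  0x57  0x3a  0x0a  0xb2  0xff  0x3a ]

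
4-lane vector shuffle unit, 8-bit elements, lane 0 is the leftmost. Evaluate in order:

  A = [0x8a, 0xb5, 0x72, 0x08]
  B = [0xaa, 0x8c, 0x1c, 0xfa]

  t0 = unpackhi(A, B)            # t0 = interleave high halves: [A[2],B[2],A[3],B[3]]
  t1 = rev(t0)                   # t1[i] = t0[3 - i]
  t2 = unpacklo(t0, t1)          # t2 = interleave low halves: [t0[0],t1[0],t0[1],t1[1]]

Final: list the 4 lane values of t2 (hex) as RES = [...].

RES = [ 0x72  0xfa  0x1c  0x08 ]

  t0: 72 1c 08 fa
  t1: fa 08 1c 72
  t2: 72 fa 1c 08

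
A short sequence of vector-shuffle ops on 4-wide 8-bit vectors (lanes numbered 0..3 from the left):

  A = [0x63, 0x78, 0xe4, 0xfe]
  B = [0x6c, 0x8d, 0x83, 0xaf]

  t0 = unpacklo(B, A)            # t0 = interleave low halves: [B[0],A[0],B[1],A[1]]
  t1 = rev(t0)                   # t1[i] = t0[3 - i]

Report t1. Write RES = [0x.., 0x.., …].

RES = [0x78, 0x8d, 0x63, 0x6c]

→ t0 |6c|63|8d|78|
→ t1 |78|8d|63|6c|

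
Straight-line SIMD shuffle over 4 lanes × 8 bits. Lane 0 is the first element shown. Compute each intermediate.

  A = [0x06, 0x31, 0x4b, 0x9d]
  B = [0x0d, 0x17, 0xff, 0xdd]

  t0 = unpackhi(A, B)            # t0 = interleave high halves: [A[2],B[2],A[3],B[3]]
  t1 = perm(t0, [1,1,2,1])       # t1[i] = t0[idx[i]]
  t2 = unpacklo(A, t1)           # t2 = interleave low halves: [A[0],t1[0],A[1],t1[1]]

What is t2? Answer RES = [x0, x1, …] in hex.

→ t0 |4b|ff|9d|dd|
→ t1 |ff|ff|9d|ff|
→ t2 |06|ff|31|ff|

RES = [0x06, 0xff, 0x31, 0xff]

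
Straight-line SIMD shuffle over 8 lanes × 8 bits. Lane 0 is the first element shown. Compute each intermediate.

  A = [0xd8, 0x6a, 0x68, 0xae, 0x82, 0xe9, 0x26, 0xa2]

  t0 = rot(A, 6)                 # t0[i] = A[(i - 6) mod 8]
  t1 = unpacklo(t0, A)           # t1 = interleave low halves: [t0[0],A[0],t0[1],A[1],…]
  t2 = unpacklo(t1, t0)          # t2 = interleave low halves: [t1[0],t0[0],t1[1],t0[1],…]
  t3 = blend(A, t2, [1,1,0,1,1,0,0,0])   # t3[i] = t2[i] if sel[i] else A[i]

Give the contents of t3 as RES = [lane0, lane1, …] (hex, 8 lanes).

RES = [0x68, 0x68, 0x68, 0xae, 0xae, 0xe9, 0x26, 0xa2]

→ t0 |68|ae|82|e9|26|a2|d8|6a|
→ t1 |68|d8|ae|6a|82|68|e9|ae|
→ t2 |68|68|d8|ae|ae|82|6a|e9|
→ t3 |68|68|68|ae|ae|e9|26|a2|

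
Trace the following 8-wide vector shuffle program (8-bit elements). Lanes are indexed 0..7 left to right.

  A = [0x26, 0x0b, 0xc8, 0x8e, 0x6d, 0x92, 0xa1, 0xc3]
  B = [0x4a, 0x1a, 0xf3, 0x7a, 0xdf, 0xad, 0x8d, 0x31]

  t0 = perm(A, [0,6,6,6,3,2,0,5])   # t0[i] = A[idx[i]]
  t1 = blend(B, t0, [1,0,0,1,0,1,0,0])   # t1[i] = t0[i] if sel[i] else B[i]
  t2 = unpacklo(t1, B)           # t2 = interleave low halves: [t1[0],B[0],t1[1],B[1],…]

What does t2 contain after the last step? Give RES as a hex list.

t0 = [0x26, 0xa1, 0xa1, 0xa1, 0x8e, 0xc8, 0x26, 0x92]
t1 = [0x26, 0x1a, 0xf3, 0xa1, 0xdf, 0xc8, 0x8d, 0x31]
t2 = [0x26, 0x4a, 0x1a, 0x1a, 0xf3, 0xf3, 0xa1, 0x7a]

RES = [0x26, 0x4a, 0x1a, 0x1a, 0xf3, 0xf3, 0xa1, 0x7a]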